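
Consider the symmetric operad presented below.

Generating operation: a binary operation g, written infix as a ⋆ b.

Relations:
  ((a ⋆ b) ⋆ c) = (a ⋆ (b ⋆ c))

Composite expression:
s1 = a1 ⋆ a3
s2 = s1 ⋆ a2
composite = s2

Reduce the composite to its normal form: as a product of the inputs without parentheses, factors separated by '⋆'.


a1 ⋆ a3 ⋆ a2

The g-tree's shape is irrelevant; the a-reading-order decides.
(a1 ⋆ a3) unparenthesizes to a1 ⋆ a3
((a1 ⋆ a3) ⋆ a2) unparenthesizes to a1 ⋆ a3 ⋆ a2


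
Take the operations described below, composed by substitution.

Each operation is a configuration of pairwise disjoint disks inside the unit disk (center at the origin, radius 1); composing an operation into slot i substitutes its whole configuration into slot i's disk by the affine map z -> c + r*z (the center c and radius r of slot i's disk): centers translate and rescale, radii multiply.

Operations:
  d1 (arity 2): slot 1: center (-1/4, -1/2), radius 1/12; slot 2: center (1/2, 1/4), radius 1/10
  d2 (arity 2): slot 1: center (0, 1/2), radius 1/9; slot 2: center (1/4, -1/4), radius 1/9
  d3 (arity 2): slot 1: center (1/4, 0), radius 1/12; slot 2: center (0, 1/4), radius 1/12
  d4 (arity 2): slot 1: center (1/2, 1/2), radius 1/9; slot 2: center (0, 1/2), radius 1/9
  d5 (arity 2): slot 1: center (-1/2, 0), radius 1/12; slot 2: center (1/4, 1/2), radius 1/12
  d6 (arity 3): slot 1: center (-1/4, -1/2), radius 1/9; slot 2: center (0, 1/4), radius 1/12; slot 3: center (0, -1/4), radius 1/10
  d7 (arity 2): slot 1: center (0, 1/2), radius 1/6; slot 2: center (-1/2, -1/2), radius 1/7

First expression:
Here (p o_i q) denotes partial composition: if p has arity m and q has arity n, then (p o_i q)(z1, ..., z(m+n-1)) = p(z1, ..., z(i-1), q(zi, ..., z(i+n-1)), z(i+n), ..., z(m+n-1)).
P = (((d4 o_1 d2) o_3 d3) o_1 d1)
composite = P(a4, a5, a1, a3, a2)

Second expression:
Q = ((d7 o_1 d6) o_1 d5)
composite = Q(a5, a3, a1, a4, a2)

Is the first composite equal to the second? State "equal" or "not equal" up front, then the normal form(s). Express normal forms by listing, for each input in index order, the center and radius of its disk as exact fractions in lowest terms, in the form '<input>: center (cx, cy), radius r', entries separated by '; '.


The first expression, normalized: a1: center (19/36, 17/36), radius 1/81; a2: center (0, 19/36), radius 1/108; a3: center (1/36, 1/2), radius 1/108; a4: center (161/324, 89/162), radius 1/972; a5: center (41/81, 181/324), radius 1/810
The second expression, normalized: a1: center (0, 13/24), radius 1/72; a2: center (-1/2, -1/2), radius 1/7; a3: center (-1/27, 23/54), radius 1/648; a4: center (0, 11/24), radius 1/60; a5: center (-11/216, 5/12), radius 1/648
They disagree, so not equal.

not equal; first: a1: center (19/36, 17/36), radius 1/81; a2: center (0, 19/36), radius 1/108; a3: center (1/36, 1/2), radius 1/108; a4: center (161/324, 89/162), radius 1/972; a5: center (41/81, 181/324), radius 1/810; second: a1: center (0, 13/24), radius 1/72; a2: center (-1/2, -1/2), radius 1/7; a3: center (-1/27, 23/54), radius 1/648; a4: center (0, 11/24), radius 1/60; a5: center (-11/216, 5/12), radius 1/648


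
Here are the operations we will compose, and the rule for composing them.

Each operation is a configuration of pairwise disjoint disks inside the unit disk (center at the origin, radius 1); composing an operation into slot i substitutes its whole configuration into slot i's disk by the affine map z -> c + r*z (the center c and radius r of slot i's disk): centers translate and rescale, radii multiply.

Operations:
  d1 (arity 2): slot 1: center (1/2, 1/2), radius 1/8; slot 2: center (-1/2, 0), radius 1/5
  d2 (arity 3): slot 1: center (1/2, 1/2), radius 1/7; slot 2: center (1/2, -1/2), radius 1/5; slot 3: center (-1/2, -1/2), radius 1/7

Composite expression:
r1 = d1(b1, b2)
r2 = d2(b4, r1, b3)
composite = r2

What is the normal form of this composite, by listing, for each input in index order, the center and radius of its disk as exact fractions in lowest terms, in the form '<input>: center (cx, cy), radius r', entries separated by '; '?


b1: center (3/5, -2/5), radius 1/40; b2: center (2/5, -1/2), radius 1/25; b3: center (-1/2, -1/2), radius 1/7; b4: center (1/2, 1/2), radius 1/7

Follow each b-input down from d2: c' goes to c + r*c', radius to r*r'.
tracing b4 down its 1-map path: center (1/2, 1/2), radius 1/7
tracing b1 down its 2-map path: center (3/5, -2/5), radius 1/40
tracing b2 down its 2-map path: center (2/5, -1/2), radius 1/25
tracing b3 down its 1-map path: center (-1/2, -1/2), radius 1/7


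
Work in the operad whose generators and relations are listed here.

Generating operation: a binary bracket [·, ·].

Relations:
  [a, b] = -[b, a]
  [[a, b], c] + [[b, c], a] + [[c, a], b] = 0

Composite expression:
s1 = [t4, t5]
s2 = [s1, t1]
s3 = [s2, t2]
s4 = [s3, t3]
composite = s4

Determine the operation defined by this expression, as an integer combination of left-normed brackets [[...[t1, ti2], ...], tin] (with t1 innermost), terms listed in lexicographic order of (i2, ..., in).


-[[[[t1, t4], t5], t2], t3] + [[[[t1, t5], t4], t2], t3]

A multilinear Lie element is pinned by t1-initial words (t1 innermost).
Composite bracket: [[[[t4, t5], t1], t2], t3]
Full expansion: 16 signed words from ab - ba (2^4 = 16).
The t1-initial words carry the normal form:
  t1t4t5t2t3 (sign -1) contributes -[[[[t1, t4], t5], t2], t3]
  t1t5t4t2t3 (sign +1) contributes +[[[[t1, t5], t4], t2], t3]


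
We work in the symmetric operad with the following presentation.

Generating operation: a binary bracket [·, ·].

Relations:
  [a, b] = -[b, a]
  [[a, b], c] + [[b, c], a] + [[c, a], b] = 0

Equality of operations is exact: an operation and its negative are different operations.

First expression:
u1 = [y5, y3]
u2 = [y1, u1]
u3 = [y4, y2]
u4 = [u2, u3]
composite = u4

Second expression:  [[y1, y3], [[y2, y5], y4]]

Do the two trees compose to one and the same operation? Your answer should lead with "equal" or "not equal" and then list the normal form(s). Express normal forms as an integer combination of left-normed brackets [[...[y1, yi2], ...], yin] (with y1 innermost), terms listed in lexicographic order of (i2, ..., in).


Reducing the first expression gives [[[[y1, y3], y5], y2], y4] - [[[[y1, y3], y5], y4], y2] - [[[[y1, y5], y3], y2], y4] + [[[[y1, y5], y3], y4], y2]
Reducing the second expression gives [[[[y1, y3], y2], y5], y4] - [[[[y1, y3], y4], y2], y5] + [[[[y1, y3], y4], y5], y2] - [[[[y1, y3], y5], y2], y4]
The normal forms differ: not equal.

not equal; first: [[[[y1, y3], y5], y2], y4] - [[[[y1, y3], y5], y4], y2] - [[[[y1, y5], y3], y2], y4] + [[[[y1, y5], y3], y4], y2]; second: [[[[y1, y3], y2], y5], y4] - [[[[y1, y3], y4], y2], y5] + [[[[y1, y3], y4], y5], y2] - [[[[y1, y3], y5], y2], y4]


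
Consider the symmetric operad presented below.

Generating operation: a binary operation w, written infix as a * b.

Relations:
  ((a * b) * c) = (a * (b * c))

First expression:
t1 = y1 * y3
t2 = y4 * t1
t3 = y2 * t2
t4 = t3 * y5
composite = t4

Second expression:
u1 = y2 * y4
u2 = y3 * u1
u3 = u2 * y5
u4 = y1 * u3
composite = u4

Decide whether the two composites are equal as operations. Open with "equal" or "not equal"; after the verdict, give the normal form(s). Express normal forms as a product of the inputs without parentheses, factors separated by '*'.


not equal: they reduce to y2 * y4 * y1 * y3 * y5 and y1 * y3 * y2 * y4 * y5

In normal form, the first expression is y2 * y4 * y1 * y3 * y5
In normal form, the second expression is y1 * y3 * y2 * y4 * y5
Distinct normal forms: not equal.


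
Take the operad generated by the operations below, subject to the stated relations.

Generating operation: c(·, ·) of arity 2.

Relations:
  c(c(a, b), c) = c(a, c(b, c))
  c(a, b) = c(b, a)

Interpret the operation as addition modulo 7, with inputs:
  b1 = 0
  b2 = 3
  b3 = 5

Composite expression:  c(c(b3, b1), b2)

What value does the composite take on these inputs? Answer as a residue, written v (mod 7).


1 (mod 7)


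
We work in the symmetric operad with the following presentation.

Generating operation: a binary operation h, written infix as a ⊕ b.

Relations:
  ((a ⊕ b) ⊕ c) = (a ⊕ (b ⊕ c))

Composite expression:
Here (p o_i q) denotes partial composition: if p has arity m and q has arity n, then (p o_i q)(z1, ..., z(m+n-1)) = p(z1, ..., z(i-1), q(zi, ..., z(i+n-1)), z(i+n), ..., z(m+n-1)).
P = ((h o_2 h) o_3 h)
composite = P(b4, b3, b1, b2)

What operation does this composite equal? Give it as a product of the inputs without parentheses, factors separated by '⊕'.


b4 ⊕ b3 ⊕ b1 ⊕ b2

Every regrouping of h is equal, so read the b-inputs in written order.
(b1 ⊕ b2) unparenthesizes to b1 ⊕ b2
(b3 ⊕ (b1 ⊕ b2)) unparenthesizes to b3 ⊕ b1 ⊕ b2
(b4 ⊕ (b3 ⊕ (b1 ⊕ b2))) unparenthesizes to b4 ⊕ b3 ⊕ b1 ⊕ b2


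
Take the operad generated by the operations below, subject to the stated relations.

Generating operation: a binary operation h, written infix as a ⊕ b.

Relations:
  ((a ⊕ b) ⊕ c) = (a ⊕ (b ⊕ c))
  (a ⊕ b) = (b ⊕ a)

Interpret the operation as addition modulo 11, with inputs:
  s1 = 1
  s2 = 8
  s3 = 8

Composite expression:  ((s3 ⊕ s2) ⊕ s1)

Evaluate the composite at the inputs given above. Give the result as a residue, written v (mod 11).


6 (mod 11)


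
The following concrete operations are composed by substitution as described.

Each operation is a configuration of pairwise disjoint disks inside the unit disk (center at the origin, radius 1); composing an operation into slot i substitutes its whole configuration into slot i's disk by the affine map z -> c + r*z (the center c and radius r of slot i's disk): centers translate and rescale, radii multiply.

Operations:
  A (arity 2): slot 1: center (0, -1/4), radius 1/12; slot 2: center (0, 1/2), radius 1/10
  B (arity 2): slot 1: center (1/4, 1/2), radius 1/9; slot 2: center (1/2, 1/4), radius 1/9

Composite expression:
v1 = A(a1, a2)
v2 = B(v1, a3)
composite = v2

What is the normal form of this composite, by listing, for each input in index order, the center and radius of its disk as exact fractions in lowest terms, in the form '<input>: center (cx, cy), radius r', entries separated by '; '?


a1: center (1/4, 17/36), radius 1/108; a2: center (1/4, 5/9), radius 1/90; a3: center (1/2, 1/4), radius 1/9

Each a-disk chains the slot maps above it in B; radii multiply.
for a1, the 2-step affine chain lands on center (1/4, 17/36), radius 1/108
for a2, the 2-step affine chain lands on center (1/4, 5/9), radius 1/90
for a3, the 1-step affine chain lands on center (1/2, 1/4), radius 1/9


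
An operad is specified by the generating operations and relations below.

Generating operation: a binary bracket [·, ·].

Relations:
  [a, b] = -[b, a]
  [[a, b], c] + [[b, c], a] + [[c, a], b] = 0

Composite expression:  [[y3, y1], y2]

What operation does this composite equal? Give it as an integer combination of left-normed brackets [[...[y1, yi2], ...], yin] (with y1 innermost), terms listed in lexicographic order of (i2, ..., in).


-[[y1, y3], y2]

Skip Jacobi rewriting: expand, keep y1-initial words, read off terms.
Composite bracket: [[y3, y1], y2]
Each bracket splits as ab - ba, giving 4 signed words (2^2 = 4).
The y1-initial words carry the normal form:
  word y1y3y2 has sign -1, contributing -[[y1, y3], y2]


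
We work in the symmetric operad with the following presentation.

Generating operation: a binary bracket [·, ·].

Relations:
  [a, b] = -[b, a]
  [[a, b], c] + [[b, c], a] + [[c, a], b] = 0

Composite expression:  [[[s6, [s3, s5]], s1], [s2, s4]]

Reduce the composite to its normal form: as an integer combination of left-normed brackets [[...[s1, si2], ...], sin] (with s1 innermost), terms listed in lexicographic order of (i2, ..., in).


[[[[[s1, s3], s5], s6], s2], s4] - [[[[[s1, s3], s5], s6], s4], s2] - [[[[[s1, s5], s3], s6], s2], s4] + [[[[[s1, s5], s3], s6], s4], s2] - [[[[[s1, s6], s3], s5], s2], s4] + [[[[[s1, s6], s3], s5], s4], s2] + [[[[[s1, s6], s5], s3], s2], s4] - [[[[[s1, s6], s5], s3], s4], s2]


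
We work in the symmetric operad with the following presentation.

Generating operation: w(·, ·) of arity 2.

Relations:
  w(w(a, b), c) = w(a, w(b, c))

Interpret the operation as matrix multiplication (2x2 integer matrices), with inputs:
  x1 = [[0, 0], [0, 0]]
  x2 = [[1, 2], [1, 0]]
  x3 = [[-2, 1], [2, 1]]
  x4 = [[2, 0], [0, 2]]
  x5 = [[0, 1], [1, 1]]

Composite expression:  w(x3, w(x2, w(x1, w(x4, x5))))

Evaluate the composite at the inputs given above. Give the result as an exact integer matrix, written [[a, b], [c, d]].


[[0, 0], [0, 0]]

w(x4, x5) = [[0, 2], [2, 2]]
w(x1, w(x4, x5)) = [[0, 0], [0, 0]]
w(x2, w(x1, w(x4, x5))) = [[0, 0], [0, 0]]
w(x3, w(x2, w(x1, w(x4, x5)))) = [[0, 0], [0, 0]]


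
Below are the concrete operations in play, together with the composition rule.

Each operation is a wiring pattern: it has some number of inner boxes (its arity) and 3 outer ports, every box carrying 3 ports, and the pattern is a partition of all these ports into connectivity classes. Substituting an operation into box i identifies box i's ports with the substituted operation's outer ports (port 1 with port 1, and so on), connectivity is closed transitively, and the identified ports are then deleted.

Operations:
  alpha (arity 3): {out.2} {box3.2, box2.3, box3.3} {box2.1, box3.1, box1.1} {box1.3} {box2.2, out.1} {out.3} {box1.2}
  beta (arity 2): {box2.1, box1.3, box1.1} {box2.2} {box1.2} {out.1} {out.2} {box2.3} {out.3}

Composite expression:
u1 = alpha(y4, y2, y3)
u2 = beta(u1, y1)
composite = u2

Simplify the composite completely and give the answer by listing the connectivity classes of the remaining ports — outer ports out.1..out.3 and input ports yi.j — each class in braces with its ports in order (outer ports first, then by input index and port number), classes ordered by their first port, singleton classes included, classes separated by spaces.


{out.1} {out.2} {out.3} {y1.1, y2.2} {y1.2} {y1.3} {y2.1, y3.1, y4.1} {y2.3, y3.2, y3.3} {y4.2} {y4.3}

Treat the ports identified at beta as solder joints: merge, then drop.
stage alpha: inputs (y4, y2, y3), connectivity {out.1, y2.2} {out.2} {out.3} {y2.1, y3.1, y4.1} {y2.3, y3.2, y3.3} {y4.2} {y4.3}, out.j its boundary
stage beta: inputs (y4, y2, y3, y1), connectivity {out.1} {out.2} {out.3} {y1.1, y2.2} {y1.2} {y1.3} {y2.1, y3.1, y4.1} {y2.3, y3.2, y3.3} {y4.2} {y4.3}, out.j its boundary


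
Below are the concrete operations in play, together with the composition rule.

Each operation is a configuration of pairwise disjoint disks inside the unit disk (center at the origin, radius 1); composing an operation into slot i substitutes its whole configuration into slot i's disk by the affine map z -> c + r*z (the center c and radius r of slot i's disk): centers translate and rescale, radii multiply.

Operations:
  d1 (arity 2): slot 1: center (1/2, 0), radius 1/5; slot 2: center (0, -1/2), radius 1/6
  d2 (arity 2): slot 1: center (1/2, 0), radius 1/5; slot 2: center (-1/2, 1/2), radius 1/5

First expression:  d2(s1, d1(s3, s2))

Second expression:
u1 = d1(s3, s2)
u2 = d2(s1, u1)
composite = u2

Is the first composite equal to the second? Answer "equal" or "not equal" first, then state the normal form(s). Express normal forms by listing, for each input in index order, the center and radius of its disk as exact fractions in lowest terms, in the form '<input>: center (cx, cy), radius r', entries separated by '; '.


equal; both compose to s1: center (1/2, 0), radius 1/5; s2: center (-1/2, 2/5), radius 1/30; s3: center (-2/5, 1/2), radius 1/25

Reducing the first expression gives s1: center (1/2, 0), radius 1/5; s2: center (-1/2, 2/5), radius 1/30; s3: center (-2/5, 1/2), radius 1/25
Reducing the second expression gives s1: center (1/2, 0), radius 1/5; s2: center (-1/2, 2/5), radius 1/30; s3: center (-2/5, 1/2), radius 1/25
One common form — equal.


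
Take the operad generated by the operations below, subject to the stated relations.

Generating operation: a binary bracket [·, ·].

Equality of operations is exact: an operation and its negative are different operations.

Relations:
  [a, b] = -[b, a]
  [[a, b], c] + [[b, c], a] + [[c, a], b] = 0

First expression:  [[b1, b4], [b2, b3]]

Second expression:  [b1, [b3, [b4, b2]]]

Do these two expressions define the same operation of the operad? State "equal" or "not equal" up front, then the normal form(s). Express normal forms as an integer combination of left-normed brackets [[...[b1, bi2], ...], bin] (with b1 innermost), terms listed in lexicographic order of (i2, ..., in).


The first expression reduces to [[[b1, b4], b2], b3] - [[[b1, b4], b3], b2]
The second expression reduces to [[[b1, b2], b4], b3] - [[[b1, b3], b2], b4] + [[[b1, b3], b4], b2] - [[[b1, b4], b2], b3]
The forms do not match — not equal.

not equal: they reduce to [[[b1, b4], b2], b3] - [[[b1, b4], b3], b2] and [[[b1, b2], b4], b3] - [[[b1, b3], b2], b4] + [[[b1, b3], b4], b2] - [[[b1, b4], b2], b3]


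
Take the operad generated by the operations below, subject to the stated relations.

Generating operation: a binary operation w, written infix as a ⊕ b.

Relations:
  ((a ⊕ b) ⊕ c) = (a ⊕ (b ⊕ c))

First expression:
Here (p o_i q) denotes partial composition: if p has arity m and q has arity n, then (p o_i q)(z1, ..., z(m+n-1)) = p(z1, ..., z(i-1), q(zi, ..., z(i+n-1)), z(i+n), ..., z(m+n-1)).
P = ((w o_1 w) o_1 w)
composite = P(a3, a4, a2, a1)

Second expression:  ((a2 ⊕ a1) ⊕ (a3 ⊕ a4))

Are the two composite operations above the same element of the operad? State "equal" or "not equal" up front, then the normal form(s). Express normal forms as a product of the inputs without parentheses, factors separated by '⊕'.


Reducing the first expression gives a3 ⊕ a4 ⊕ a2 ⊕ a1
Reducing the second expression gives a2 ⊕ a1 ⊕ a3 ⊕ a4
They disagree, so not equal.

not equal — first a3 ⊕ a4 ⊕ a2 ⊕ a1, second a2 ⊕ a1 ⊕ a3 ⊕ a4


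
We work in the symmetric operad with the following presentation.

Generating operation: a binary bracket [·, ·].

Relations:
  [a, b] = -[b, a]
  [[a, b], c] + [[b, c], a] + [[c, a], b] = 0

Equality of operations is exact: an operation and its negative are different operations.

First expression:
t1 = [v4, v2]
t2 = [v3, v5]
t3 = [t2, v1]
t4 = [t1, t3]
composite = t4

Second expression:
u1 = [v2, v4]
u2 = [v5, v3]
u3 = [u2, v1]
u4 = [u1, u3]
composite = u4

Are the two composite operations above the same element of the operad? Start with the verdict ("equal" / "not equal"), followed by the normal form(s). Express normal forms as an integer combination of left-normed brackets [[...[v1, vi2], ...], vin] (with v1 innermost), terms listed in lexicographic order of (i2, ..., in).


equal; the common form is -[[[[v1, v3], v5], v2], v4] + [[[[v1, v3], v5], v4], v2] + [[[[v1, v5], v3], v2], v4] - [[[[v1, v5], v3], v4], v2]

Normal form of the first expression: -[[[[v1, v3], v5], v2], v4] + [[[[v1, v3], v5], v4], v2] + [[[[v1, v5], v3], v2], v4] - [[[[v1, v5], v3], v4], v2]
Normal form of the second expression: -[[[[v1, v3], v5], v2], v4] + [[[[v1, v3], v5], v4], v2] + [[[[v1, v5], v3], v2], v4] - [[[[v1, v5], v3], v4], v2]
Identical normal forms: equal.


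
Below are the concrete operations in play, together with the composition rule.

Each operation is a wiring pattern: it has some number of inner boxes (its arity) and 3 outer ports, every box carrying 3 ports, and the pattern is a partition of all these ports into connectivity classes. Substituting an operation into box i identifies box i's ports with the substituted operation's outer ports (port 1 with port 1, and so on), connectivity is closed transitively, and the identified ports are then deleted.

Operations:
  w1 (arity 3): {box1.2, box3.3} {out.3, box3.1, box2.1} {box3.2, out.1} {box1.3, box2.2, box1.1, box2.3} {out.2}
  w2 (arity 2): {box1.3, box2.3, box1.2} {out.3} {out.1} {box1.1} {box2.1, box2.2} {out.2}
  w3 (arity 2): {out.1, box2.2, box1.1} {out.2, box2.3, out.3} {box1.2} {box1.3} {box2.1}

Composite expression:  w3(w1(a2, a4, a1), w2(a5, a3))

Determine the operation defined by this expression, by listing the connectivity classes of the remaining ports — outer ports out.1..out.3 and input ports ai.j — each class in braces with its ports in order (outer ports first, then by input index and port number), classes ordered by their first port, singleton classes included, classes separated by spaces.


Connectivity passes through glued w3-boundaries; trace each wire chain.
composing w1 on (a2, a4, a1), with out.j its own outer ports: {out.1, a1.2} {out.2} {out.3, a1.1, a4.1} {a1.3, a2.2} {a2.1, a2.3, a4.2, a4.3}
composing w2 on (a5, a3), with out.j its own outer ports: {out.1} {out.2} {out.3} {a3.1, a3.2} {a3.3, a5.2, a5.3} {a5.1}
composing w3 on (a2, a4, a1, a5, a3), with out.j its own outer ports: {out.1, a1.2} {out.2, out.3} {a1.1, a4.1} {a1.3, a2.2} {a2.1, a2.3, a4.2, a4.3} {a3.1, a3.2} {a3.3, a5.2, a5.3} {a5.1}

{out.1, a1.2} {out.2, out.3} {a1.1, a4.1} {a1.3, a2.2} {a2.1, a2.3, a4.2, a4.3} {a3.1, a3.2} {a3.3, a5.2, a5.3} {a5.1}


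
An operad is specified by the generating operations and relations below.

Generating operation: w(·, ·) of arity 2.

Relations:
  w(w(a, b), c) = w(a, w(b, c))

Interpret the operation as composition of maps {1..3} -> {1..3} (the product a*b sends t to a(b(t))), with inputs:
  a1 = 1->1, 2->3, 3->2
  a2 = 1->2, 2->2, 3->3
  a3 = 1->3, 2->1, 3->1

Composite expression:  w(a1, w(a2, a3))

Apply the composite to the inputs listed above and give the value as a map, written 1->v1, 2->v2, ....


w(a2, a3) = 1->3, 2->2, 3->2
w(a1, w(a2, a3)) = 1->2, 2->3, 3->3

1->2, 2->3, 3->3


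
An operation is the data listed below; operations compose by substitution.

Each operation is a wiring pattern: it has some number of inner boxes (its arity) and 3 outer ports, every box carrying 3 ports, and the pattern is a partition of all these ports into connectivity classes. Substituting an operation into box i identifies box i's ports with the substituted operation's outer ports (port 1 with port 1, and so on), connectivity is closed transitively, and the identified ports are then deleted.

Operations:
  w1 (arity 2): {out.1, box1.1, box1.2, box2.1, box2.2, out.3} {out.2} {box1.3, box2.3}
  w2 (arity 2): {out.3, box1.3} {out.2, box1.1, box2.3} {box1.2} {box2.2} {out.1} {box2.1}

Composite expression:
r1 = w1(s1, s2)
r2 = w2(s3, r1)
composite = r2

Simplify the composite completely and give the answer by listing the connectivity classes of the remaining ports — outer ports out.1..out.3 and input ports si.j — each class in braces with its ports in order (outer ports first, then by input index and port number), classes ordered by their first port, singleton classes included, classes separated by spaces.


Treat the ports identified at w2 as solder joints: merge, then drop.
the subtree at w1 composes to {out.1, out.3, s1.1, s1.2, s2.1, s2.2} {out.2} {s1.3, s2.3} on (s1, s2); out.j = own outer ports
the subtree at w2 composes to {out.1} {out.2, s1.1, s1.2, s2.1, s2.2, s3.1} {out.3, s3.3} {s1.3, s2.3} {s3.2} on (s3, s1, s2); out.j = own outer ports

{out.1} {out.2, s1.1, s1.2, s2.1, s2.2, s3.1} {out.3, s3.3} {s1.3, s2.3} {s3.2}


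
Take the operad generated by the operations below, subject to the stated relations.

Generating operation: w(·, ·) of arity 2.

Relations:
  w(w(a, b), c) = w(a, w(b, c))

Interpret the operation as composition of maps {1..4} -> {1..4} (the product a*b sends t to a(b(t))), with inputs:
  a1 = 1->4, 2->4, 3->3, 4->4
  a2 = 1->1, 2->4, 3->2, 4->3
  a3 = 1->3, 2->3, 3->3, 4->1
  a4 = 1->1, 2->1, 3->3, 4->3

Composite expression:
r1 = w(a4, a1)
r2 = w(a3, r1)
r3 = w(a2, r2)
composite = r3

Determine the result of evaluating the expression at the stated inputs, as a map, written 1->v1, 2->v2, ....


w(a4, a1) = 1->3, 2->3, 3->3, 4->3
w(a3, w(a4, a1)) = 1->3, 2->3, 3->3, 4->3
w(a2, w(a3, w(a4, a1))) = 1->2, 2->2, 3->2, 4->2

1->2, 2->2, 3->2, 4->2


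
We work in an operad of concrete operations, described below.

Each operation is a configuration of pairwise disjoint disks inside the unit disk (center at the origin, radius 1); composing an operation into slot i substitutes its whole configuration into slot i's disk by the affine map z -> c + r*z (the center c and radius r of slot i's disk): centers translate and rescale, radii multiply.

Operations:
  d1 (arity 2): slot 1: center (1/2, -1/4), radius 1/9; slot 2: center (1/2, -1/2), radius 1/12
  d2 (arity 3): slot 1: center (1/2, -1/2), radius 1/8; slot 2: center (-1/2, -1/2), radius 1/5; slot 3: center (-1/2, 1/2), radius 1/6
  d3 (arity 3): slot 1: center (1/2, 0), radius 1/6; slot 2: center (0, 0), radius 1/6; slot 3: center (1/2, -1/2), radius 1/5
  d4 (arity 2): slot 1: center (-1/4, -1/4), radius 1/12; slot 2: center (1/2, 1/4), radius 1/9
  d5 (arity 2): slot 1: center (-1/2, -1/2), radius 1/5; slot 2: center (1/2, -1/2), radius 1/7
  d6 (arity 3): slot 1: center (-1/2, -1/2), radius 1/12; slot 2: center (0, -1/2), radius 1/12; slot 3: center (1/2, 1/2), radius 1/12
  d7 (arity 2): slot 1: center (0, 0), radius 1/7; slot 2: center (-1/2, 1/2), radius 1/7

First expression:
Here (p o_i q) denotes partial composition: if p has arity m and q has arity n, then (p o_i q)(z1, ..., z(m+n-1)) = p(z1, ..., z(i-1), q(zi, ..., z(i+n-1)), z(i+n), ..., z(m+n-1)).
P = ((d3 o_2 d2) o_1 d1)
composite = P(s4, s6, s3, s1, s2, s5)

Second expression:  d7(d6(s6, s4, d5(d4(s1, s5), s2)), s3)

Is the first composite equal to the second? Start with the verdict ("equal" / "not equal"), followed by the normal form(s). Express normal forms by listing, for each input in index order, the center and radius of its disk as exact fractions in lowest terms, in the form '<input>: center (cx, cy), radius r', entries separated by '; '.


The first expression reduces to s1: center (-1/12, -1/12), radius 1/30; s2: center (-1/12, 1/12), radius 1/36; s3: center (1/12, -1/12), radius 1/48; s4: center (7/12, -1/24), radius 1/54; s5: center (1/2, -1/2), radius 1/5; s6: center (7/12, -1/12), radius 1/72
The second expression reduces to s1: center (109/1680, 109/1680), radius 1/5040; s2: center (13/168, 11/168), radius 1/588; s3: center (-1/2, 1/2), radius 1/7; s4: center (0, -1/14), radius 1/84; s5: center (1/15, 37/560), radius 1/3780; s6: center (-1/14, -1/14), radius 1/84
Distinct normal forms: not equal.

not equal; first: s1: center (-1/12, -1/12), radius 1/30; s2: center (-1/12, 1/12), radius 1/36; s3: center (1/12, -1/12), radius 1/48; s4: center (7/12, -1/24), radius 1/54; s5: center (1/2, -1/2), radius 1/5; s6: center (7/12, -1/12), radius 1/72; second: s1: center (109/1680, 109/1680), radius 1/5040; s2: center (13/168, 11/168), radius 1/588; s3: center (-1/2, 1/2), radius 1/7; s4: center (0, -1/14), radius 1/84; s5: center (1/15, 37/560), radius 1/3780; s6: center (-1/14, -1/14), radius 1/84


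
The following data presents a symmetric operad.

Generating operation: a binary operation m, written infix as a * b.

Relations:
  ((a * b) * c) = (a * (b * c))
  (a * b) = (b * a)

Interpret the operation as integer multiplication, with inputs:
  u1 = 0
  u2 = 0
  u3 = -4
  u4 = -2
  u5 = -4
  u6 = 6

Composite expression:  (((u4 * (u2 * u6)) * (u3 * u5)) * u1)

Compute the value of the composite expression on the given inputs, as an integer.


(u2 * u6) = 0
(u4 * (u2 * u6)) = 0
(u3 * u5) = 16
((u4 * (u2 * u6)) * (u3 * u5)) = 0
(((u4 * (u2 * u6)) * (u3 * u5)) * u1) = 0

0


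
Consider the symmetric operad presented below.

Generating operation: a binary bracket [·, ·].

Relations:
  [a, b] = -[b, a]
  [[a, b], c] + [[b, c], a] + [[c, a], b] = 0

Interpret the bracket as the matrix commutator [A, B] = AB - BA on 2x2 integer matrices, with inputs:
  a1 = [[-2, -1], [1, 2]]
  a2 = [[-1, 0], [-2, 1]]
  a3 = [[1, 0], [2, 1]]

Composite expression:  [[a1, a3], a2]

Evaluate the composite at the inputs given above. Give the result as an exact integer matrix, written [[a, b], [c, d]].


[[0, 0], [-24, 0]]

[a1, a3] = [[-2, 0], [8, 2]]
[[a1, a3], a2] = [[0, 0], [-24, 0]]


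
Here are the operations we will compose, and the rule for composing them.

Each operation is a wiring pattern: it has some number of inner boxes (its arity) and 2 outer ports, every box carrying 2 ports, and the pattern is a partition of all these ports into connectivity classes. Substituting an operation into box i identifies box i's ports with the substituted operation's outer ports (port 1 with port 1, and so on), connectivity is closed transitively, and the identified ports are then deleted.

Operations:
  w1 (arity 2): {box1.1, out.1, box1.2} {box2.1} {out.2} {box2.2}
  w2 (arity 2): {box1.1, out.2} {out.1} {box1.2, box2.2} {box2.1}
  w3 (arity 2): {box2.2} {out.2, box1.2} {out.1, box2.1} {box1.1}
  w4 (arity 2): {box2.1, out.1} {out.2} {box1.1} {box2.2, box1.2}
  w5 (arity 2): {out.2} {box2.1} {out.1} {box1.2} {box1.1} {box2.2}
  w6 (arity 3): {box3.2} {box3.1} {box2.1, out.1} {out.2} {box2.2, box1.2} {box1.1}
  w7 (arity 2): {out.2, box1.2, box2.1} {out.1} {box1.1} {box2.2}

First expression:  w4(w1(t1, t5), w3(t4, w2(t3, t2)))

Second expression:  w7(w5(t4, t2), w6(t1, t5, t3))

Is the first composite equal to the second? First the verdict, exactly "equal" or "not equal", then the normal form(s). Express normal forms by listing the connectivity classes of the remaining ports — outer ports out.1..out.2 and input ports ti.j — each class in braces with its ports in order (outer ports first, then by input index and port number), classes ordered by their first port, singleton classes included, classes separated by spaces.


Reducing the first expression gives {out.1} {out.2} {t1.1, t1.2} {t2.1} {t2.2, t3.2} {t3.1} {t4.1} {t4.2} {t5.1} {t5.2}
Reducing the second expression gives {out.1} {out.2, t5.1} {t1.1} {t1.2, t5.2} {t2.1} {t2.2} {t3.1} {t3.2} {t4.1} {t4.2}
They disagree, so not equal.

not equal; the first gives {out.1} {out.2} {t1.1, t1.2} {t2.1} {t2.2, t3.2} {t3.1} {t4.1} {t4.2} {t5.1} {t5.2} and the second {out.1} {out.2, t5.1} {t1.1} {t1.2, t5.2} {t2.1} {t2.2} {t3.1} {t3.2} {t4.1} {t4.2}


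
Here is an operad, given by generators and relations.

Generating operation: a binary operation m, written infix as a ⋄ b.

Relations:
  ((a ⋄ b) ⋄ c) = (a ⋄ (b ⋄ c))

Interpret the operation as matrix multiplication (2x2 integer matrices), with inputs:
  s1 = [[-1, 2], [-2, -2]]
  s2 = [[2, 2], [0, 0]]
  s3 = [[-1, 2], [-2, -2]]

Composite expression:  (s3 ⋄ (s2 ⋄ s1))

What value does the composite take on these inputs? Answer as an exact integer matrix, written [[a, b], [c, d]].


[[6, 0], [12, 0]]

(s2 ⋄ s1) = [[-6, 0], [0, 0]]
(s3 ⋄ (s2 ⋄ s1)) = [[6, 0], [12, 0]]


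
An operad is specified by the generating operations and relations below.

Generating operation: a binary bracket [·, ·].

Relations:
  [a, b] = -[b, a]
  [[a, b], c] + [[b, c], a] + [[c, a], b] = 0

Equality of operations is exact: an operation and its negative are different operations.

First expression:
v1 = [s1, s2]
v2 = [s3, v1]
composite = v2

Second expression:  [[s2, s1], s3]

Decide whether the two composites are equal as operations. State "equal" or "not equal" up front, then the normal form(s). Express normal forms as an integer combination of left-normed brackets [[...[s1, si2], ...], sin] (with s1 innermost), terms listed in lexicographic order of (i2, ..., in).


Reducing the first expression gives -[[s1, s2], s3]
Reducing the second expression gives -[[s1, s2], s3]
One common form — equal.

equal; both compose to -[[s1, s2], s3]


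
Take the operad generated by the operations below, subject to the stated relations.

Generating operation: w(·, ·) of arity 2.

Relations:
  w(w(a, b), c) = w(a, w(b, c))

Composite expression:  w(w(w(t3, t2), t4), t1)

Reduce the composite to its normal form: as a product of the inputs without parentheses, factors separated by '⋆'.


Under associativity of w, the answer is the t's in reading order.
w(t3, t2) unparenthesizes to t3 ⋆ t2
w(w(t3, t2), t4) unparenthesizes to t3 ⋆ t2 ⋆ t4
w(w(w(t3, t2), t4), t1) unparenthesizes to t3 ⋆ t2 ⋆ t4 ⋆ t1

t3 ⋆ t2 ⋆ t4 ⋆ t1


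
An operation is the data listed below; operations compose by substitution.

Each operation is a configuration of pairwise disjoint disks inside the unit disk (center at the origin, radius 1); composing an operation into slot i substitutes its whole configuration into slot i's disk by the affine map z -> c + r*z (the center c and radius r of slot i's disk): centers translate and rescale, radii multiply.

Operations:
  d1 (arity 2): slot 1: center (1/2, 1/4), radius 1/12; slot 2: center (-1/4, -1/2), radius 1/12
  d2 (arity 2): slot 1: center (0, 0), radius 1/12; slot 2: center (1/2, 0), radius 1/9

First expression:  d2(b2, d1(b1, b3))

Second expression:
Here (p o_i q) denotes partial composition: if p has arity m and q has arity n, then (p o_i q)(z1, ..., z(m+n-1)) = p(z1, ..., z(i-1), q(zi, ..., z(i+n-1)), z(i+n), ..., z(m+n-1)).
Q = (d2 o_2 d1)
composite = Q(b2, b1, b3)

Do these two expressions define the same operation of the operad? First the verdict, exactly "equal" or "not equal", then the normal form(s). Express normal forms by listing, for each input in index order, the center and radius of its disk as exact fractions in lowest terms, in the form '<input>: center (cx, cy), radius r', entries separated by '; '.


equal: each reduces to b1: center (5/9, 1/36), radius 1/108; b2: center (0, 0), radius 1/12; b3: center (17/36, -1/18), radius 1/108


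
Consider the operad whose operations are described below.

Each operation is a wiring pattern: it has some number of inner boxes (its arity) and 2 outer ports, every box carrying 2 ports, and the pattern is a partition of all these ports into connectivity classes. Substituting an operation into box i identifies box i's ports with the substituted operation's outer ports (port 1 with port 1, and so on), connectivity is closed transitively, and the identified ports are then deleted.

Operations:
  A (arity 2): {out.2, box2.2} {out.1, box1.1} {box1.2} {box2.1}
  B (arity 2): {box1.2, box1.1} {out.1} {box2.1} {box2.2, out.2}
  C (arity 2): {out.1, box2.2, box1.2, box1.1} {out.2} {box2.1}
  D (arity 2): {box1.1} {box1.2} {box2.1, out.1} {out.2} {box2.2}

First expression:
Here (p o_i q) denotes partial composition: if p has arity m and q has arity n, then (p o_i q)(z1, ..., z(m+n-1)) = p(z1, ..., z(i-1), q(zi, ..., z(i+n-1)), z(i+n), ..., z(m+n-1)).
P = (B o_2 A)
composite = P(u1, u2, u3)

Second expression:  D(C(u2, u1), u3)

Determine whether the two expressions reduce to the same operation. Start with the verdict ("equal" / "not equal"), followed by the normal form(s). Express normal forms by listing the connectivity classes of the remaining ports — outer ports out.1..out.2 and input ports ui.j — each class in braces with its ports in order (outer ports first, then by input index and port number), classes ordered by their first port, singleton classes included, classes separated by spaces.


Normal form of the first expression: {out.1} {out.2, u3.2} {u1.1, u1.2} {u2.1} {u2.2} {u3.1}
Normal form of the second expression: {out.1, u3.1} {out.2} {u1.1} {u1.2, u2.1, u2.2} {u3.2}
The normal forms differ: not equal.

not equal; first: {out.1} {out.2, u3.2} {u1.1, u1.2} {u2.1} {u2.2} {u3.1}; second: {out.1, u3.1} {out.2} {u1.1} {u1.2, u2.1, u2.2} {u3.2}


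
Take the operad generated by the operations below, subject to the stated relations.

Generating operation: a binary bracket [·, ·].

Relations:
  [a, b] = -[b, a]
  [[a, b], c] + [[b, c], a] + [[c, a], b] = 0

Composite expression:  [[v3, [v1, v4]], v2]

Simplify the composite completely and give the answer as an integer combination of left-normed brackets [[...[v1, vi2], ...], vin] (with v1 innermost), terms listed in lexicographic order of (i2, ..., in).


-[[[v1, v4], v3], v2]

Left-normed coefficients sit on the v1-initial expansion words.
Composite bracket: [[v3, [v1, v4]], v2]
Applying ab - ba throughout gives 8 signed words (2^3 = 8).
Words beginning with v1 determine it all:
  v1v4v3v2 appears with sign -1, giving the term -[[[v1, v4], v3], v2]


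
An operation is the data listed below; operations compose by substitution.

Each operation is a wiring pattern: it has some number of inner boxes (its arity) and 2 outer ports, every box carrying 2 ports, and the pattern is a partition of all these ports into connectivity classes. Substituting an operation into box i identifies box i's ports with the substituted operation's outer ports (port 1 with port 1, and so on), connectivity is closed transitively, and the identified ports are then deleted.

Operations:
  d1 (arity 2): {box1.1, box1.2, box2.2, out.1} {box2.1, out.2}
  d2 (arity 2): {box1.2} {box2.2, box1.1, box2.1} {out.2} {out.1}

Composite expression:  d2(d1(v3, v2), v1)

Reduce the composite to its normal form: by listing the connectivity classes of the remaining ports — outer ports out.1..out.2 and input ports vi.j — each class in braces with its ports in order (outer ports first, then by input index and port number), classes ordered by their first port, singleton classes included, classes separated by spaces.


{out.1} {out.2} {v1.1, v1.2, v2.2, v3.1, v3.2} {v2.1}

Two ports join when wires chain via d2-identified ports.
composing d1 on (v3, v2), with out.j its own outer ports: {out.1, v2.2, v3.1, v3.2} {out.2, v2.1}
composing d2 on (v3, v2, v1), with out.j its own outer ports: {out.1} {out.2} {v1.1, v1.2, v2.2, v3.1, v3.2} {v2.1}


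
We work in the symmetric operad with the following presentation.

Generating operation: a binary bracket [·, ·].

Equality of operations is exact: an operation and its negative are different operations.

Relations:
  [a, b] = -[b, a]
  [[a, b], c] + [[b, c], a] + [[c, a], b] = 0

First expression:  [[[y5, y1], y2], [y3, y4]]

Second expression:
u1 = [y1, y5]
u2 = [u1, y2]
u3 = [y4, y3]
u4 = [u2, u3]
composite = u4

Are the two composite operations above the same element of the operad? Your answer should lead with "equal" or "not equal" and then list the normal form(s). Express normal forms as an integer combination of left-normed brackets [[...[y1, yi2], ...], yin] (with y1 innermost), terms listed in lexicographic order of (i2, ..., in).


equal: each reduces to -[[[[y1, y5], y2], y3], y4] + [[[[y1, y5], y2], y4], y3]

In normal form, the first expression is -[[[[y1, y5], y2], y3], y4] + [[[[y1, y5], y2], y4], y3]
In normal form, the second expression is -[[[[y1, y5], y2], y3], y4] + [[[[y1, y5], y2], y4], y3]
The forms coincide; equal.


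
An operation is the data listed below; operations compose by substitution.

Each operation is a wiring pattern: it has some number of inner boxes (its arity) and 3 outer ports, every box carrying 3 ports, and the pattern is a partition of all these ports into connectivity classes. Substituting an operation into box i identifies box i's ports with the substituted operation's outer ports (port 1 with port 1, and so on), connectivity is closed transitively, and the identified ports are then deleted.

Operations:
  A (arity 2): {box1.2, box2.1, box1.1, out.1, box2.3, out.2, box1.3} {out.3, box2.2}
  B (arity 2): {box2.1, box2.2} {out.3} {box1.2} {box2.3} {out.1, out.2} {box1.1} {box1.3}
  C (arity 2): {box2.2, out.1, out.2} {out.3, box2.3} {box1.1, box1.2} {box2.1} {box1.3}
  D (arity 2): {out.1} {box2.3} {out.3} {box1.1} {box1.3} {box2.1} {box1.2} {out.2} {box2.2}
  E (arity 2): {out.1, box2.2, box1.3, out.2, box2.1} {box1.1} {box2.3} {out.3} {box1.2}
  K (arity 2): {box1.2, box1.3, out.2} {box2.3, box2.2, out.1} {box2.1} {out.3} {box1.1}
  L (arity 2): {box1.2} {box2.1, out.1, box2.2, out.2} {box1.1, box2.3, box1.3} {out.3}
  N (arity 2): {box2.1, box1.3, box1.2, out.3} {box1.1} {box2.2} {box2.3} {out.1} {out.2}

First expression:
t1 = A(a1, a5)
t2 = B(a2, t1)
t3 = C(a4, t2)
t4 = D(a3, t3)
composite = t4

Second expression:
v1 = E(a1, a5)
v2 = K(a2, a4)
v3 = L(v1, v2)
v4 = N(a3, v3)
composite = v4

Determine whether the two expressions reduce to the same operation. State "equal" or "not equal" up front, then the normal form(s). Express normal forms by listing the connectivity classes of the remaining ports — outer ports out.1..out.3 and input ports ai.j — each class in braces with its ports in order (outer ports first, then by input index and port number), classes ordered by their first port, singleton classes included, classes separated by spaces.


not equal; the first gives {out.1} {out.2} {out.3} {a1.1, a1.2, a1.3, a5.1, a5.3} {a2.1} {a2.2} {a2.3} {a3.1} {a3.2} {a3.3} {a4.1, a4.2} {a4.3} {a5.2} and the second {out.1} {out.2} {out.3, a2.2, a2.3, a3.2, a3.3, a4.2, a4.3} {a1.1} {a1.2} {a1.3, a5.1, a5.2} {a2.1} {a3.1} {a4.1} {a5.3}

Normal form of the first expression: {out.1} {out.2} {out.3} {a1.1, a1.2, a1.3, a5.1, a5.3} {a2.1} {a2.2} {a2.3} {a3.1} {a3.2} {a3.3} {a4.1, a4.2} {a4.3} {a5.2}
Normal form of the second expression: {out.1} {out.2} {out.3, a2.2, a2.3, a3.2, a3.3, a4.2, a4.3} {a1.1} {a1.2} {a1.3, a5.1, a5.2} {a2.1} {a3.1} {a4.1} {a5.3}
No match — not equal.
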